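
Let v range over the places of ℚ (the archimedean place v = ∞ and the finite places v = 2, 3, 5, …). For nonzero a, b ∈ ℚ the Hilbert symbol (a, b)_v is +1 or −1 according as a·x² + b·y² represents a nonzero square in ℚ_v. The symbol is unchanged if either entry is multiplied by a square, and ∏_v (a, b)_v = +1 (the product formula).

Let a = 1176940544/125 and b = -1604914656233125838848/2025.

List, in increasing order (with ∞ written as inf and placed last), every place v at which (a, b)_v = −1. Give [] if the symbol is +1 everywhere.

[2, 5, 13, 23]

Mod squares: a ≡ 1495, b ≡ -18538. Check v ∈ {∞, 2, 3, 5, 13, 23, 31}.
v=2: v_2(a)=12, v_2(b)=21; units ≡ 7, 3 (mod 8); ε·ε+αω+βω = 1·1+12·1+21·0 ≡ 1  ⇒  (a,b)_2 = -1.
v=∞: 1495 > 0 and -18538 < 0  ⇒  (a,b)_∞ = +1.
v=3: a=3^0·(≡1), b=3^-4·(≡2) mod 3; (1|3)=+1, (2|3)=-1; (−1)^{0·-4·1}·(+1)^-4·(-1)^0 = +1.
v=23: a=23^1·(≡10), b=23^3·(≡19) mod 23; (10|23)=-1, (19|23)=-1; (−1)^{1·3·11}·(-1)^3·(-1)^1 = -1.
v=13: a=13^1·(≡2), b=13^3·(≡9) mod 13; (2|13)=-1, (9|13)=+1; (−1)^{1·3·6}·(-1)^3·(+1)^1 = -1.
v=31: a=31^2·(≡18), b=31^5·(≡12) mod 31; (18|31)=+1, (12|31)=-1; (−1)^{2·5·15}·(+1)^5·(-1)^2 = +1.
v=5: a=5^-3·(≡4), b=5^-2·(≡2) mod 5; (4|5)=+1, (2|5)=-1; (−1)^{-3·-2·2}·(+1)^-2·(-1)^-3 = -1.
Ram(1495, -18538) = {2, 5, 13, 23}; no ℚ_2-point on the conic.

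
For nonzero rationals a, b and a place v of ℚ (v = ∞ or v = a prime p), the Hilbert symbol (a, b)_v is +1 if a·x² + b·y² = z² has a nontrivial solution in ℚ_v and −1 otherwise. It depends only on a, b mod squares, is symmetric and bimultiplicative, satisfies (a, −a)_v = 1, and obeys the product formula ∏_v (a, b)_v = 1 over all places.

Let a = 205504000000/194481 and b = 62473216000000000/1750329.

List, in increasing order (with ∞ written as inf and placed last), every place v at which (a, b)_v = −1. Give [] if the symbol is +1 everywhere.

[2, 19]

Mod squares: a ≡ 19, b ≡ 10. Check v ∈ {∞, 2, 3, 5, 7, 13, 19}.
v=13: a=13^2·(≡7), b=13^2·(≡12) mod 13; (7|13)=-1, (12|13)=+1; (−1)^{2·2·6}·(-1)^2·(+1)^2 = +1.
v=3: a=3^-4·(≡1), b=3^-6·(≡1) mod 3; (1|3)=+1, (1|3)=+1; (−1)^{-4·-6·1}·(+1)^-6·(+1)^-4 = +1.
v=7: a=7^-4·(≡3), b=7^-4·(≡6) mod 7; (3|7)=-1, (6|7)=-1; (−1)^{-4·-4·3}·(-1)^-4·(-1)^-4 = +1.
v=∞: 19 > 0 and 10 > 0  ⇒  (a,b)_∞ = +1.
v=2: v_2(a)=12, v_2(b)=19; units ≡ 3, 5 (mod 8); ε·ε+αω+βω = 1·0+12·1+19·1 ≡ 1  ⇒  (a,b)_2 = -1.
v=19: a=19^1·(≡7), b=19^2·(≡10) mod 19; (7|19)=+1, (10|19)=-1; (−1)^{1·2·9}·(+1)^2·(-1)^1 = -1.
v=5: a=5^6·(≡1), b=5^9·(≡3) mod 5; (1|5)=+1, (3|5)=-1; (−1)^{6·9·2}·(+1)^9·(-1)^6 = +1.
(19, 10 / ℚ) ramifies at {2, 19}: a division algebra.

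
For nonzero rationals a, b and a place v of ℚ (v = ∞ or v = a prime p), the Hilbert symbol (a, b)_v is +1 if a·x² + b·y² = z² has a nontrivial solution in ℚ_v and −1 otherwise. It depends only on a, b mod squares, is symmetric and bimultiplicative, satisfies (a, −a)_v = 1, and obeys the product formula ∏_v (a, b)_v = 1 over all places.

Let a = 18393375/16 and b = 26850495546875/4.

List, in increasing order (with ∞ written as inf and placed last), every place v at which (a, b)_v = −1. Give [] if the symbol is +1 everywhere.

[2, 3, 7, 11]

(a, b) ≡ (15015, 35) mod (ℚ^×)²; places V = {2, 3, 5, 7, 11, 13, ∞}.
(a,b)_13: α=1, u≡11; β=2, v≡10 (mod 13); (11|13)=-1, (10|13)=+1; sign (−1)^0·-1^2·+1^1 = +1.
(a,b)_3: α=1, u≡1; β=0, v≡2 (mod 3); (1|3)=+1, (2|3)=-1; sign (−1)^0·+1^0·-1^1 = -1.
(a,b)_2: α=-4, β=-2; u≡7, v≡3 (mod 8); ε(u)ε(v)=1·1, αω(v)=-4·1, βω(u)=-2·0; sum ≡ 1  ⇒  -1.
(a,b)_∞: sgn(15015)=+, sgn(35)=+, so +1.
(a,b)_5: α=3, u≡2; β=7, v≡2 (mod 5); (2|5)=-1, (2|5)=-1; sign (−1)^0·-1^7·-1^3 = +1.
(a,b)_11: α=1, u≡3; β=2, v≡8 (mod 11); (3|11)=+1, (8|11)=-1; sign (−1)^0·+1^2·-1^1 = -1.
(a,b)_7: α=3, u≡6; β=5, v≡6 (mod 7); (6|7)=-1, (6|7)=-1; sign (−1)^1·-1^5·-1^3 = -1.
|Ram(15015, 35)| = 4, even; anisotropic at {2, 3, 7, 11}.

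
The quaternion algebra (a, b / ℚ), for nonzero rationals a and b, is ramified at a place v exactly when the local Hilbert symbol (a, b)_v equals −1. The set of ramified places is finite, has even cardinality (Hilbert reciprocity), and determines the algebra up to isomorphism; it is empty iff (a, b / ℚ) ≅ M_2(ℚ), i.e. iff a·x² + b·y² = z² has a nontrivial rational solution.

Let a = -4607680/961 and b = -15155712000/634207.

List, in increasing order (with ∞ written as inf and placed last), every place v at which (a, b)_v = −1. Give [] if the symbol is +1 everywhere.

[5, 7, 11, inf]

Mod squares: a ≡ -595, b ≡ -115115. Check v ∈ {∞, 2, 3, 5, 7, 11, 13, 17, 23, 31, 43}.
v=43: a=43^0·(≡42), b=43^-2·(≡26) mod 43; (42|43)=-1, (26|43)=-1; (−1)^{0·-2·21}·(-1)^-2·(-1)^0 = +1.
v=11: a=11^2·(≡6), b=11^1·(≡10) mod 11; (6|11)=-1, (10|11)=-1; (−1)^{2·1·5}·(-1)^1·(-1)^2 = -1.
v=2: v_2(a)=6, v_2(b)=12; units ≡ 5, 5 (mod 8); ε·ε+αω+βω = 0·0+6·1+12·1 ≡ 0  ⇒  (a,b)_2 = +1.
v=3: a=3^0·(≡2), b=3^2·(≡1) mod 3; (2|3)=-1, (1|3)=+1; (−1)^{0·2·1}·(-1)^2·(+1)^0 = +1.
v=23: a=23^0·(≡18), b=23^1·(≡4) mod 23; (18|23)=+1, (4|23)=+1; (−1)^{0·1·11}·(+1)^1·(+1)^0 = +1.
v=∞: -595 < 0 and -115115 < 0  ⇒  (a,b)_∞ = -1.
v=7: a=7^1·(≡6), b=7^-3·(≡5) mod 7; (6|7)=-1, (5|7)=-1; (−1)^{1·-3·3}·(-1)^-3·(-1)^1 = -1.
v=17: a=17^1·(≡16), b=17^0·(≡15) mod 17; (16|17)=+1, (15|17)=+1; (−1)^{1·0·8}·(+1)^0·(+1)^1 = +1.
v=31: a=31^-2·(≡5), b=31^0·(≡19) mod 31; (5|31)=+1, (19|31)=+1; (−1)^{-2·0·15}·(+1)^0·(+1)^-2 = +1.
v=5: a=5^1·(≡4), b=5^3·(≡2) mod 5; (4|5)=+1, (2|5)=-1; (−1)^{1·3·2}·(+1)^3·(-1)^1 = -1.
v=13: a=13^0·(≡12), b=13^1·(≡5) mod 13; (12|13)=+1, (5|13)=-1; (−1)^{0·1·6}·(+1)^1·(-1)^0 = +1.
|Ram(-595, -115115)| = 4, even; anisotropic at {5, 7, 11, ∞}.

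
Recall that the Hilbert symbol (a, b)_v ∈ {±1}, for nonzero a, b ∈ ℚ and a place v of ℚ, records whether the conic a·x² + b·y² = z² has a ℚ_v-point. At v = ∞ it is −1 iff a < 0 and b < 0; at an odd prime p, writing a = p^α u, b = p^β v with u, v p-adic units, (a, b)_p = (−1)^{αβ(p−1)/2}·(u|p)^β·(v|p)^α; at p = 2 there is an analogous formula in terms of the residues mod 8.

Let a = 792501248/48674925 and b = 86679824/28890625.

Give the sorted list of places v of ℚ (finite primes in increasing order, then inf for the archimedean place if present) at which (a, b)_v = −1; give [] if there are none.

[7, 11]

(a, b) ≡ (19019, 209) mod (ℚ^×)²; places V = {2, 3, 5, 7, 11, 13, 19, 23, 43, ∞}.
(a,b)_11: α=1, u≡6; β=1, v≡7 (mod 11); (6|11)=-1, (7|11)=-1; sign (−1)^1·-1^1·-1^1 = -1.
(a,b)_5: α=-2, u≡4; β=-6, v≡1 (mod 5); (4|5)=+1, (1|5)=+1; sign (−1)^0·+1^-6·+1^-2 = +1.
(a,b)_7: α=1, u≡4; β=2, v≡6 (mod 7); (4|7)=+1, (6|7)=-1; sign (−1)^0·+1^2·-1^1 = -1.
(a,b)_43: α=-2, u≡41; β=-2, v≡5 (mod 43); (41|43)=+1, (5|43)=-1; sign (−1)^0·+1^-2·-1^-2 = +1.
(a,b)_2: α=10, β=4; u≡3, v≡1 (mod 8); ε(u)ε(v)=1·0, αω(v)=10·0, βω(u)=4·1; sum ≡ 0  ⇒  +1.
(a,b)_13: α=-1, u≡8; β=0, v≡1 (mod 13); (8|13)=-1, (1|13)=+1; sign (−1)^0·-1^0·+1^-1 = +1.
(a,b)_23: α=2, u≡15; β=2, v≡9 (mod 23); (15|23)=-1, (9|23)=+1; sign (−1)^0·-1^2·+1^2 = +1.
(a,b)_3: α=-4, u≡2; β=0, v≡2 (mod 3); (2|3)=-1, (2|3)=-1; sign (−1)^0·-1^0·-1^-4 = +1.
(a,b)_19: α=1, u≡2; β=1, v≡11 (mod 19); (2|19)=-1, (11|19)=+1; sign (−1)^1·-1^1·+1^1 = +1.
(a,b)_∞: sgn(19019)=+, sgn(209)=+, so +1.
|Ram(19019, 209)| = 2, even; anisotropic at {7, 11}.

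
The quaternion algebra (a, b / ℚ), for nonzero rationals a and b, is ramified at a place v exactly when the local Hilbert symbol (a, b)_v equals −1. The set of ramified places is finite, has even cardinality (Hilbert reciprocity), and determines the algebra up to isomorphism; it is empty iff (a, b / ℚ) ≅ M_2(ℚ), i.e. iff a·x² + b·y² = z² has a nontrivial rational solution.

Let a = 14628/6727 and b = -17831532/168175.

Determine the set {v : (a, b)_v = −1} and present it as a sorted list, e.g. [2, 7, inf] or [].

Mod squares: a ≡ 25599, b ≡ -21. Check v ∈ {∞, 2, 3, 5, 7, 23, 31, 53}.
v=23: a=23^1·(≡16), b=23^2·(≡13) mod 23; (16|23)=+1, (13|23)=+1; (−1)^{1·2·11}·(+1)^2·(+1)^1 = +1.
v=53: a=53^1·(≡37), b=53^2·(≡2) mod 53; (37|53)=+1, (2|53)=-1; (−1)^{1·2·26}·(+1)^2·(-1)^1 = -1.
v=5: a=5^0·(≡4), b=5^-2·(≡4) mod 5; (4|5)=+1, (4|5)=+1; (−1)^{0·-2·2}·(+1)^-2·(+1)^0 = +1.
v=7: a=7^-1·(≡6), b=7^-1·(≡2) mod 7; (6|7)=-1, (2|7)=+1; (−1)^{-1·-1·3}·(-1)^-1·(+1)^-1 = +1.
v=2: v_2(a)=2, v_2(b)=2; units ≡ 7, 3 (mod 8); ε·ε+αω+βω = 1·1+2·1+2·0 ≡ 1  ⇒  (a,b)_2 = -1.
v=∞: 25599 > 0 and -21 < 0  ⇒  (a,b)_∞ = +1.
v=31: a=31^-2·(≡26), b=31^-2·(≡2) mod 31; (26|31)=-1, (2|31)=+1; (−1)^{-2·-2·15}·(-1)^-2·(+1)^-2 = +1.
v=3: a=3^1·(≡1), b=3^1·(≡2) mod 3; (1|3)=+1, (2|3)=-1; (−1)^{1·1·1}·(+1)^1·(-1)^1 = +1.
Ram(25599, -21) = {2, 53}; no ℚ_2-point on the conic.

[2, 53]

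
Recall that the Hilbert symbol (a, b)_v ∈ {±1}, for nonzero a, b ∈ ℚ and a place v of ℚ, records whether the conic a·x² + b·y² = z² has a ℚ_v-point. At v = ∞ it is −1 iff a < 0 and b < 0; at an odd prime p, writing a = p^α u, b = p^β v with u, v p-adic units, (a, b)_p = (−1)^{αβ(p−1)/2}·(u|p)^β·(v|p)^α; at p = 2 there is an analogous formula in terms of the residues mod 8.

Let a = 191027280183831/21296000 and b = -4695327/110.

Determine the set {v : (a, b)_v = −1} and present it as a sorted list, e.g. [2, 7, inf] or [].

[5, 7, 11, 17]

(a, b) ≡ (13090, -770) mod (ℚ^×)²; places V = {2, 3, 5, 7, 11, 13, 17, ∞}.
(a,b)_∞: sgn(13090)=+, sgn(-770)=−, so +1.
(a,b)_3: α=4, u≡1; β=4, v≡1 (mod 3); (1|3)=+1, (1|3)=+1; sign (−1)^0·+1^4·+1^4 = +1.
(a,b)_5: α=-3, u≡2; β=-1, v≡4 (mod 5); (2|5)=-1, (4|5)=+1; sign (−1)^0·-1^-1·+1^-3 = -1.
(a,b)_17: α=3, u≡5; β=0, v≡7 (mod 17); (5|17)=-1, (7|17)=-1; sign (−1)^0·-1^0·-1^3 = -1.
(a,b)_11: α=-3, u≡6; β=-1, v≡10 (mod 11); (6|11)=-1, (10|11)=-1; sign (−1)^1·-1^-1·-1^-3 = -1.
(a,b)_2: α=-7, β=-1; u≡1, v≡7 (mod 8); ε(u)ε(v)=0·1, αω(v)=-7·0, βω(u)=-1·0; sum ≡ 0  ⇒  +1.
(a,b)_7: α=5, u≡2; β=3, v≡2 (mod 7); (2|7)=+1, (2|7)=+1; sign (−1)^1·+1^3·+1^5 = -1.
(a,b)_13: α=4, u≡10; β=2, v≡4 (mod 13); (10|13)=+1, (4|13)=+1; sign (−1)^0·+1^2·+1^4 = +1.
Ram(13090, -770) = {5, 7, 11, 17}; no ℚ_5-point on the conic.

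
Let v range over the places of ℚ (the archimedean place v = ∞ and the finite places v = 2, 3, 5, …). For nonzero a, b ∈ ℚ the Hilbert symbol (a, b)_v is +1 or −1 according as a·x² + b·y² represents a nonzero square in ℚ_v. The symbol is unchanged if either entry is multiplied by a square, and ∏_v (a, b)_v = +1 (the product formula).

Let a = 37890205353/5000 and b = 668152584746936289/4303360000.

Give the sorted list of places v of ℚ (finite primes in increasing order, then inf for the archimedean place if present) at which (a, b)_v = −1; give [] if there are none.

Mod squares: a ≡ 546, b ≡ 1001. Check v ∈ {∞, 2, 3, 5, 7, 11, 13, 17, 41, 43}.
v=5: a=5^-4·(≡1), b=5^-4·(≡4) mod 5; (1|5)=+1, (4|5)=+1; (−1)^{-4·-4·2}·(+1)^-4·(+1)^-4 = +1.
v=2: v_2(a)=-3, v_2(b)=-12; units ≡ 1, 1 (mod 8); ε·ε+αω+βω = 0·0+-3·0+-12·0 ≡ 0  ⇒  (a,b)_2 = +1.
v=41: a=41^0·(≡19), b=41^-2·(≡13) mod 41; (19|41)=-1, (13|41)=-1; (−1)^{0·-2·20}·(-1)^-2·(-1)^0 = +1.
v=∞: 546 > 0 and 1001 > 0  ⇒  (a,b)_∞ = +1.
v=11: a=11^2·(≡2), b=11^3·(≡4) mod 11; (2|11)=-1, (4|11)=+1; (−1)^{2·3·5}·(-1)^3·(+1)^2 = -1.
v=3: a=3^5·(≡2), b=3^6·(≡2) mod 3; (2|3)=-1, (2|3)=-1; (−1)^{5·6·1}·(-1)^6·(-1)^5 = -1.
v=17: a=17^2·(≡8), b=17^4·(≡9) mod 17; (8|17)=+1, (9|17)=+1; (−1)^{2·4·8}·(+1)^4·(+1)^2 = +1.
v=13: a=13^1·(≡9), b=13^1·(≡3) mod 13; (9|13)=+1, (3|13)=+1; (−1)^{1·1·6}·(+1)^1·(+1)^1 = +1.
v=43: a=43^0·(≡12), b=43^2·(≡39) mod 43; (12|43)=-1, (39|43)=-1; (−1)^{0·2·21}·(-1)^2·(-1)^0 = +1.
v=7: a=7^3·(≡4), b=7^3·(≡5) mod 7; (4|7)=+1, (5|7)=-1; (−1)^{3·3·3}·(+1)^3·(-1)^3 = +1.
(546, 1001 / ℚ) ramifies at {3, 11}: a division algebra.

[3, 11]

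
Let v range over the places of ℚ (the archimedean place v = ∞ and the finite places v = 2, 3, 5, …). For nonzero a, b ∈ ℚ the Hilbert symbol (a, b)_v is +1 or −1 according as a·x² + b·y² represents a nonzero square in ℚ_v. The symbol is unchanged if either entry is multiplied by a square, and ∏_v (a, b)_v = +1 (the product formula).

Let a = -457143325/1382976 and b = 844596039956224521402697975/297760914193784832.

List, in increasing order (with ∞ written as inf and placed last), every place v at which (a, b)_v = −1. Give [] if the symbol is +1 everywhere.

Mod squares: a ≡ -37, b ≡ 638. Check v ∈ {∞, 2, 3, 5, 7, 11, 13, 19, 29, 31, 37}.
v=19: a=19^2·(≡11), b=19^4·(≡4) mod 19; (11|19)=+1, (4|19)=+1; (−1)^{2·4·9}·(+1)^4·(+1)^2 = +1.
v=5: a=5^2·(≡2), b=5^2·(≡2) mod 5; (2|5)=-1, (2|5)=-1; (−1)^{2·2·2}·(-1)^2·(-1)^2 = +1.
v=13: a=13^0·(≡5), b=13^2·(≡3) mod 13; (5|13)=-1, (3|13)=+1; (−1)^{0·2·6}·(-1)^2·(+1)^0 = +1.
v=2: v_2(a)=-6, v_2(b)=-13; units ≡ 3, 7 (mod 8); ε·ε+αω+βω = 1·1+-6·0+-13·1 ≡ 0  ⇒  (a,b)_2 = +1.
v=29: a=29^0·(≡17), b=29^1·(≡23) mod 29; (17|29)=-1, (23|29)=+1; (−1)^{0·1·14}·(-1)^1·(+1)^0 = -1.
v=37: a=37^3·(≡33), b=37^10·(≡9) mod 37; (33|37)=+1, (9|37)=+1; (−1)^{3·10·18}·(+1)^10·(+1)^3 = +1.
v=∞: -37 < 0 and 638 > 0  ⇒  (a,b)_∞ = +1.
v=11: a=11^0·(≡10), b=11^1·(≡5) mod 11; (10|11)=-1, (5|11)=+1; (−1)^{0·1·5}·(-1)^1·(+1)^0 = -1.
v=7: a=7^-4·(≡6), b=7^-8·(≡1) mod 7; (6|7)=-1, (1|7)=+1; (−1)^{-4·-8·3}·(-1)^-8·(+1)^-4 = +1.
v=3: a=3^-2·(≡2), b=3^-8·(≡2) mod 3; (2|3)=-1, (2|3)=-1; (−1)^{-2·-8·1}·(-1)^-8·(-1)^-2 = +1.
v=31: a=31^0·(≡1), b=31^-2·(≡18) mod 31; (1|31)=+1, (18|31)=+1; (−1)^{0·-2·15}·(+1)^-2·(+1)^0 = +1.
(-37, 638 / ℚ) ramifies at {11, 29}: a division algebra.

[11, 29]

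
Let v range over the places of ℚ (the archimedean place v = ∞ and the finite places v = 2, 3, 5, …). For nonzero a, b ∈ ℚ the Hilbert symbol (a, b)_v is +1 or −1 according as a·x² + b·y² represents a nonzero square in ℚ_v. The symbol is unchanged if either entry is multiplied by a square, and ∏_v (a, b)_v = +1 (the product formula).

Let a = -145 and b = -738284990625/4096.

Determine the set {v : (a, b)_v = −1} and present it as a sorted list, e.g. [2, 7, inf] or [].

[2, 5, 13, inf]

Mod squares: a ≡ -145, b ≡ -65. Check v ∈ {∞, 2, 3, 5, 7, 13, 29}.
v=7: a=7^0·(≡2), b=7^4·(≡6) mod 7; (2|7)=+1, (6|7)=-1; (−1)^{0·4·3}·(+1)^4·(-1)^0 = +1.
v=29: a=29^1·(≡24), b=29^2·(≡23) mod 29; (24|29)=+1, (23|29)=+1; (−1)^{1·2·14}·(+1)^2·(+1)^1 = +1.
v=5: a=5^1·(≡1), b=5^5·(≡3) mod 5; (1|5)=+1, (3|5)=-1; (−1)^{1·5·2}·(+1)^5·(-1)^1 = -1.
v=13: a=13^0·(≡11), b=13^1·(≡8) mod 13; (11|13)=-1, (8|13)=-1; (−1)^{0·1·6}·(-1)^1·(-1)^0 = -1.
v=2: v_2(a)=0, v_2(b)=-12; units ≡ 7, 7 (mod 8); ε·ε+αω+βω = 1·1+0·0+-12·0 ≡ 1  ⇒  (a,b)_2 = -1.
v=3: a=3^0·(≡2), b=3^2·(≡1) mod 3; (2|3)=-1, (1|3)=+1; (−1)^{0·2·1}·(-1)^2·(+1)^0 = +1.
v=∞: -145 < 0 and -65 < 0  ⇒  (a,b)_∞ = -1.
|Ram(-145, -65)| = 4, even; anisotropic at {2, 5, 13, ∞}.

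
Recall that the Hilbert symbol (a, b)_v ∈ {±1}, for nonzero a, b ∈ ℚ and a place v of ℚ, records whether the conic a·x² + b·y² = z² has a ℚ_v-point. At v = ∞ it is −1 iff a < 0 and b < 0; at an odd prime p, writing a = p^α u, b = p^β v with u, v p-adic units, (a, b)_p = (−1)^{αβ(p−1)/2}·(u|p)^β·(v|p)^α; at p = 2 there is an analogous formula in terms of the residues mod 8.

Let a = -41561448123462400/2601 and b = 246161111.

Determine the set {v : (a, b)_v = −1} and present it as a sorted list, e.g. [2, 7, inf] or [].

[7, 23, 31, 43]

Mod squares: a ≡ -9331, b ≡ 256151. Check v ∈ {∞, 2, 3, 5, 7, 17, 23, 31, 37, 43}.
v=43: a=43^1·(≡36), b=43^1·(≡1) mod 43; (36|43)=+1, (1|43)=+1; (−1)^{1·1·21}·(+1)^1·(+1)^1 = -1.
v=5: a=5^2·(≡4), b=5^0·(≡1) mod 5; (4|5)=+1, (1|5)=+1; (−1)^{2·0·2}·(+1)^0·(+1)^2 = +1.
v=31: a=31^3·(≡14), b=31^2·(≡29) mod 31; (14|31)=+1, (29|31)=-1; (−1)^{3·2·15}·(+1)^2·(-1)^3 = -1.
v=7: a=7^1·(≡1), b=7^1·(≡1) mod 7; (1|7)=+1, (1|7)=+1; (−1)^{1·1·3}·(+1)^1·(+1)^1 = -1.
v=17: a=17^-2·(≡16), b=17^0·(≡6) mod 17; (16|17)=+1, (6|17)=-1; (−1)^{-2·0·8}·(+1)^0·(-1)^-2 = +1.
v=2: v_2(a)=8, v_2(b)=0; units ≡ 5, 7 (mod 8); ε·ε+αω+βω = 0·1+8·0+0·1 ≡ 0  ⇒  (a,b)_2 = +1.
v=∞: -9331 < 0 and 256151 > 0  ⇒  (a,b)_∞ = +1.
v=37: a=37^2·(≡30), b=37^1·(≡33) mod 37; (30|37)=+1, (33|37)=+1; (−1)^{2·1·18}·(+1)^1·(+1)^2 = +1.
v=23: a=23^2·(≡5), b=23^1·(≡21) mod 23; (5|23)=-1, (21|23)=-1; (−1)^{2·1·11}·(-1)^1·(-1)^2 = -1.
v=3: a=3^-2·(≡2), b=3^0·(≡2) mod 3; (2|3)=-1, (2|3)=-1; (−1)^{-2·0·1}·(-1)^0·(-1)^-2 = +1.
Ram(-9331, 256151) = {7, 23, 31, 43}; no ℚ_7-point on the conic.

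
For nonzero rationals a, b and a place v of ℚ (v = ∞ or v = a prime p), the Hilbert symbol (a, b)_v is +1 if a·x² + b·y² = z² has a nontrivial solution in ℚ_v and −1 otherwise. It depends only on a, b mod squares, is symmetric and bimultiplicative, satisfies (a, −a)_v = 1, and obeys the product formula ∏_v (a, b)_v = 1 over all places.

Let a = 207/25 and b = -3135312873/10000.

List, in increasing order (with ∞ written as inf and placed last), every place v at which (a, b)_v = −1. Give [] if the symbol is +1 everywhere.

(a, b) ≡ (23, -7109553) mod (ℚ^×)²; places V = {2, 3, 5, 7, 11, 17, 19, 23, 29, ∞}.
(a,b)_19: α=0, u≡6; β=1, v≡12 (mod 19); (6|19)=+1, (12|19)=-1; sign (−1)^0·+1^1·-1^0 = +1.
(a,b)_29: α=0, u≡28; β=1, v≡24 (mod 29); (28|29)=+1, (24|29)=+1; sign (−1)^0·+1^1·+1^0 = +1.
(a,b)_∞: sgn(23)=+, sgn(-7109553)=−, so +1.
(a,b)_11: α=0, u≡3; β=1, v≡4 (mod 11); (3|11)=+1, (4|11)=+1; sign (−1)^0·+1^1·+1^0 = +1.
(a,b)_7: α=0, u≡1; β=2, v≡2 (mod 7); (1|7)=+1, (2|7)=+1; sign (−1)^0·+1^2·+1^0 = +1.
(a,b)_3: α=2, u≡2; β=3, v≡2 (mod 3); (2|3)=-1, (2|3)=-1; sign (−1)^0·-1^3·-1^2 = -1.
(a,b)_5: α=-2, u≡2; β=-4, v≡2 (mod 5); (2|5)=-1, (2|5)=-1; sign (−1)^0·-1^-4·-1^-2 = +1.
(a,b)_23: α=1, u≡16; β=1, v≡2 (mod 23); (16|23)=+1, (2|23)=+1; sign (−1)^1·+1^1·+1^1 = -1.
(a,b)_17: α=0, u≡11; β=1, v≡15 (mod 17); (11|17)=-1, (15|17)=+1; sign (−1)^0·-1^1·+1^0 = -1.
(a,b)_2: α=0, β=-4; u≡7, v≡7 (mod 8); ε(u)ε(v)=1·1, αω(v)=0·0, βω(u)=-4·0; sum ≡ 1  ⇒  -1.
|Ram(23, -7109553)| = 4, even; anisotropic at {2, 3, 17, 23}.

[2, 3, 17, 23]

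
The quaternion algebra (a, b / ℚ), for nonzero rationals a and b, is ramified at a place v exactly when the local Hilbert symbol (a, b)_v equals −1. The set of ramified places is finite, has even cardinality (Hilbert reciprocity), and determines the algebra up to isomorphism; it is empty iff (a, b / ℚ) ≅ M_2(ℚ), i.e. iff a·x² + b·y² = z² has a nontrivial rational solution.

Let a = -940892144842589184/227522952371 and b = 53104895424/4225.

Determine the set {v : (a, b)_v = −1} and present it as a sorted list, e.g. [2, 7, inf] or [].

[19, 31]

Mod squares: a ≡ -13094059, b ≡ 38399. Check v ∈ {∞, 2, 3, 5, 7, 11, 13, 19, 23, 31, 37, 43, 47}.
v=13: a=13^-4·(≡9), b=13^-2·(≡4) mod 13; (9|13)=+1, (4|13)=+1; (−1)^{-4·-2·6}·(+1)^-2·(+1)^-4 = +1.
v=∞: -13094059 < 0 and 38399 > 0  ⇒  (a,b)_∞ = +1.
v=7: a=7^6·(≡1), b=7^4·(≡2) mod 7; (1|7)=+1, (2|7)=+1; (−1)^{6·4·3}·(+1)^4·(+1)^6 = +1.
v=2: v_2(a)=10, v_2(b)=6; units ≡ 5, 7 (mod 8); ε·ε+αω+βω = 0·1+10·0+6·1 ≡ 0  ⇒  (a,b)_2 = +1.
v=5: a=5^0·(≡1), b=5^-2·(≡1) mod 5; (1|5)=+1, (1|5)=+1; (−1)^{0·-2·2}·(+1)^-2·(+1)^0 = +1.
v=37: a=37^-2·(≡5), b=37^0·(≡10) mod 37; (5|37)=-1, (10|37)=+1; (−1)^{-2·0·18}·(-1)^0·(+1)^-2 = +1.
v=19: a=19^1·(≡1), b=19^1·(≡4) mod 19; (1|19)=+1, (4|19)=+1; (−1)^{1·1·9}·(+1)^1·(+1)^1 = -1.
v=31: a=31^1·(≡12), b=31^0·(≡30) mod 31; (12|31)=-1, (30|31)=-1; (−1)^{1·0·15}·(-1)^0·(-1)^1 = -1.
v=43: a=43^1·(≡31), b=43^1·(≡30) mod 43; (31|43)=+1, (30|43)=-1; (−1)^{1·1·21}·(+1)^1·(-1)^1 = +1.
v=47: a=47^1·(≡13), b=47^1·(≡34) mod 47; (13|47)=-1, (34|47)=+1; (−1)^{1·1·23}·(-1)^1·(+1)^1 = +1.
v=23: a=23^-2·(≡3), b=23^0·(≡1) mod 23; (3|23)=+1, (1|23)=+1; (−1)^{-2·0·11}·(+1)^0·(+1)^-2 = +1.
v=11: a=11^-1·(≡10), b=11^0·(≡9) mod 11; (10|11)=-1, (9|11)=+1; (−1)^{-1·0·5}·(-1)^0·(+1)^-1 = +1.
v=3: a=3^8·(≡2), b=3^2·(≡2) mod 3; (2|3)=-1, (2|3)=-1; (−1)^{8·2·1}·(-1)^2·(-1)^8 = +1.
(-13094059, 38399 / ℚ) ramifies at {19, 31}: a division algebra.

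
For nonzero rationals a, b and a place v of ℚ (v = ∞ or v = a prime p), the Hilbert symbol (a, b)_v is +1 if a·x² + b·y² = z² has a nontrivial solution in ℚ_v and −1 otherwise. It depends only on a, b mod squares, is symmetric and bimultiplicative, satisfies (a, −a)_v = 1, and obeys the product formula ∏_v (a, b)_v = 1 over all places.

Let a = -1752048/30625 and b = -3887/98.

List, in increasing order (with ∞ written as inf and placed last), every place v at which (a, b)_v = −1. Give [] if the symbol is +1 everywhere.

Mod squares: a ≡ -23, b ≡ -46. Check v ∈ {∞, 2, 3, 5, 7, 13, 23}.
v=2: v_2(a)=4, v_2(b)=-1; units ≡ 1, 1 (mod 8); ε·ε+αω+βω = 0·0+4·0+-1·0 ≡ 0  ⇒  (a,b)_2 = +1.
v=13: a=13^0·(≡4), b=13^2·(≡6) mod 13; (4|13)=+1, (6|13)=-1; (−1)^{0·2·6}·(+1)^2·(-1)^0 = +1.
v=23: a=23^3·(≡11), b=23^1·(≡14) mod 23; (11|23)=-1, (14|23)=-1; (−1)^{3·1·11}·(-1)^1·(-1)^3 = -1.
v=7: a=7^-2·(≡5), b=7^-2·(≡6) mod 7; (5|7)=-1, (6|7)=-1; (−1)^{-2·-2·3}·(-1)^-2·(-1)^-2 = +1.
v=3: a=3^2·(≡1), b=3^0·(≡2) mod 3; (1|3)=+1, (2|3)=-1; (−1)^{2·0·1}·(+1)^0·(-1)^2 = +1.
v=∞: -23 < 0 and -46 < 0  ⇒  (a,b)_∞ = -1.
v=5: a=5^-4·(≡3), b=5^0·(≡1) mod 5; (3|5)=-1, (1|5)=+1; (−1)^{-4·0·2}·(-1)^0·(+1)^-4 = +1.
Ram(-23, -46) = {23, ∞}; no ℚ_23-point on the conic.

[23, inf]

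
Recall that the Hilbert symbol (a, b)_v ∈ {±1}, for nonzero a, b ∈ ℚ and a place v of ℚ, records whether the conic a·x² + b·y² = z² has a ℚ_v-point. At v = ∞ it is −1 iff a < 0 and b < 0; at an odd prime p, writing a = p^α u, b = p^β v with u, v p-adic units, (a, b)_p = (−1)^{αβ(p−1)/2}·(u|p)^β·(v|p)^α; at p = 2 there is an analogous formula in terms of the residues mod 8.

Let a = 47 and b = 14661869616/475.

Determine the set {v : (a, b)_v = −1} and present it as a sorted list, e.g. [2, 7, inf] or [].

[41, 47]

(a, b) ≡ (47, 23883361) mod (ℚ^×)²; places V = {2, 3, 5, 19, 23, 31, 41, 43, 47, ∞}.
(a,b)_47: α=1, u≡1; β=0, v≡44 (mod 47); (1|47)=+1, (44|47)=-1; sign (−1)^0·+1^0·-1^1 = -1.
(a,b)_2: α=0, β=4; u≡7, v≡1 (mod 8); ε(u)ε(v)=1·0, αω(v)=0·0, βω(u)=4·0; sum ≡ 0  ⇒  +1.
(a,b)_41: α=0, u≡6; β=1, v≡13 (mod 41); (6|41)=-1, (13|41)=-1; sign (−1)^0·-1^1·-1^0 = -1.
(a,b)_43: α=0, u≡4; β=1, v≡26 (mod 43); (4|43)=+1, (26|43)=-1; sign (−1)^0·+1^1·-1^0 = +1.
(a,b)_5: α=0, u≡2; β=-2, v≡4 (mod 5); (2|5)=-1, (4|5)=+1; sign (−1)^0·-1^-2·+1^0 = +1.
(a,b)_19: α=0, u≡9; β=-1, v≡7 (mod 19); (9|19)=+1, (7|19)=+1; sign (−1)^0·+1^-1·+1^0 = +1.
(a,b)_∞: sgn(47)=+, sgn(23883361)=+, so +1.
(a,b)_31: α=0, u≡16; β=1, v≡7 (mod 31); (16|31)=+1, (7|31)=+1; sign (−1)^0·+1^1·+1^0 = +1.
(a,b)_3: α=0, u≡2; β=6, v≡1 (mod 3); (2|3)=-1, (1|3)=+1; sign (−1)^0·-1^6·+1^0 = +1.
(a,b)_23: α=0, u≡1; β=1, v≡1 (mod 23); (1|23)=+1, (1|23)=+1; sign (−1)^0·+1^1·+1^0 = +1.
(47, 23883361 / ℚ) ramifies at {41, 47}: a division algebra.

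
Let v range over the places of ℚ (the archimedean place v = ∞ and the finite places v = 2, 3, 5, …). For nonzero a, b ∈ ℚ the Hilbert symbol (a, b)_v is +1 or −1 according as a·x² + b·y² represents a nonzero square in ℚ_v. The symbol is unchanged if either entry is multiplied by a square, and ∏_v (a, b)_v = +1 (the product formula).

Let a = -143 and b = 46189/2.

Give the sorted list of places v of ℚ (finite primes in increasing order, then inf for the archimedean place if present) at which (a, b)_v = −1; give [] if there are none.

[11, 17]

(a, b) ≡ (-143, 92378) mod (ℚ^×)²; places V = {2, 11, 13, 17, 19, ∞}.
(a,b)_11: α=1, u≡9; β=1, v≡4 (mod 11); (9|11)=+1, (4|11)=+1; sign (−1)^1·+1^1·+1^1 = -1.
(a,b)_19: α=0, u≡9; β=1, v≡9 (mod 19); (9|19)=+1, (9|19)=+1; sign (−1)^0·+1^1·+1^0 = +1.
(a,b)_17: α=0, u≡10; β=1, v≡7 (mod 17); (10|17)=-1, (7|17)=-1; sign (−1)^0·-1^1·-1^0 = -1.
(a,b)_2: α=0, β=-1; u≡1, v≡5 (mod 8); ε(u)ε(v)=0·0, αω(v)=0·1, βω(u)=-1·0; sum ≡ 0  ⇒  +1.
(a,b)_∞: sgn(-143)=−, sgn(92378)=+, so +1.
(a,b)_13: α=1, u≡2; β=1, v≡2 (mod 13); (2|13)=-1, (2|13)=-1; sign (−1)^0·-1^1·-1^1 = +1.
(-143, 92378 / ℚ) ramifies at {11, 17}: a division algebra.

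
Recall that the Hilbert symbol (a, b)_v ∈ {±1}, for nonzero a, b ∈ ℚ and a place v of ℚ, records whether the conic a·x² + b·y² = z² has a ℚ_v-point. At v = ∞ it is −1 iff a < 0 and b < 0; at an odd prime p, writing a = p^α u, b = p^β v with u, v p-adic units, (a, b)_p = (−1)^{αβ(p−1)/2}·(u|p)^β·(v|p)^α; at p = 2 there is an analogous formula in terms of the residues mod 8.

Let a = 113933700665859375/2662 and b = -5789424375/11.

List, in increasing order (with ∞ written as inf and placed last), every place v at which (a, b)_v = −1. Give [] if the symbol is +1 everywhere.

[2, 3, 11, 17]

Mod squares: a ≡ 330, b ≡ -1309. Check v ∈ {∞, 2, 3, 5, 7, 11, 17, 31}.
v=11: a=11^-3·(≡2), b=11^-1·(≡2) mod 11; (2|11)=-1, (2|11)=-1; (−1)^{-3·-1·5}·(-1)^-1·(-1)^-3 = -1.
v=7: a=7^4·(≡2), b=7^1·(≡2) mod 7; (2|7)=+1, (2|7)=+1; (−1)^{4·1·3}·(+1)^1·(+1)^4 = +1.
v=31: a=31^2·(≡1), b=31^2·(≡15) mod 31; (1|31)=+1, (15|31)=-1; (−1)^{2·2·15}·(+1)^2·(-1)^2 = +1.
v=2: v_2(a)=-1, v_2(b)=0; units ≡ 5, 3 (mod 8); ε·ε+αω+βω = 0·1+-1·1+0·1 ≡ 1  ⇒  (a,b)_2 = -1.
v=∞: 330 > 0 and -1309 < 0  ⇒  (a,b)_∞ = +1.
v=3: a=3^7·(≡2), b=3^4·(≡2) mod 3; (2|3)=-1, (2|3)=-1; (−1)^{7·4·1}·(-1)^4·(-1)^7 = -1.
v=5: a=5^7·(≡4), b=5^4·(≡1) mod 5; (4|5)=+1, (1|5)=+1; (−1)^{7·4·2}·(+1)^4·(+1)^7 = +1.
v=17: a=17^2·(≡5), b=17^1·(≡15) mod 17; (5|17)=-1, (15|17)=+1; (−1)^{2·1·8}·(-1)^1·(+1)^2 = -1.
|Ram(330, -1309)| = 4, even; anisotropic at {2, 3, 11, 17}.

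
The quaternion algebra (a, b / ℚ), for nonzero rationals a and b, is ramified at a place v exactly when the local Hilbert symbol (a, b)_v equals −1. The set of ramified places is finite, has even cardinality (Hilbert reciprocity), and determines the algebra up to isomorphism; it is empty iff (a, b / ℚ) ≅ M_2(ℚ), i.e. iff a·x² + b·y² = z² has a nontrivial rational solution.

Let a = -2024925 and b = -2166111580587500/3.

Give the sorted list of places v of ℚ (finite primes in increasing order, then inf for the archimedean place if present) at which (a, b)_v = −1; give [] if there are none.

[2, 3, 5, 7, 29, inf]

(a, b) ≡ (-1653, -105) mod (ℚ^×)²; places V = {2, 3, 5, 7, 13, 19, 29, ∞}.
(a,b)_19: α=1, u≡15; β=2, v≡4 (mod 19); (15|19)=-1, (4|19)=+1; sign (−1)^0·-1^2·+1^1 = +1.
(a,b)_2: α=0, β=2; u≡3, v≡7 (mod 8); ε(u)ε(v)=1·1, αω(v)=0·0, βω(u)=2·1; sum ≡ 1  ⇒  -1.
(a,b)_29: α=1, u≡7; β=0, v≡26 (mod 29); (7|29)=+1, (26|29)=-1; sign (−1)^0·+1^0·-1^1 = -1.
(a,b)_5: α=2, u≡3; β=5, v≡4 (mod 5); (3|5)=-1, (4|5)=+1; sign (−1)^0·-1^5·+1^2 = -1.
(a,b)_7: α=2, u≡3; β=5, v≡5 (mod 7); (3|7)=-1, (5|7)=-1; sign (−1)^0·-1^5·-1^2 = -1.
(a,b)_13: α=0, u≡7; β=4, v≡12 (mod 13); (7|13)=-1, (12|13)=+1; sign (−1)^0·-1^4·+1^0 = +1.
(a,b)_3: α=1, u≡1; β=-1, v≡1 (mod 3); (1|3)=+1, (1|3)=+1; sign (−1)^1·+1^-1·+1^1 = -1.
(a,b)_∞: sgn(-1653)=−, sgn(-105)=−, so -1.
|Ram(-1653, -105)| = 6, even; anisotropic at {2, 3, 5, 7, 29, ∞}.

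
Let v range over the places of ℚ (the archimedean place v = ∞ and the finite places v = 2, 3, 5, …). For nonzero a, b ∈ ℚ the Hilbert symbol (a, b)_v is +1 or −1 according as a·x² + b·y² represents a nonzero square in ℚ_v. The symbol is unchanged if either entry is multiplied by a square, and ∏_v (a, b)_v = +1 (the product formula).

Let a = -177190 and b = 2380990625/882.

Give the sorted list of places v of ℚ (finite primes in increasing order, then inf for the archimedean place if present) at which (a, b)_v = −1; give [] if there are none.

[2, 5, 29, 47]

Mod squares: a ≡ -177190, b ≡ 7619170. Check v ∈ {∞, 2, 3, 5, 7, 13, 29, 43, 47}.
v=5: a=5^1·(≡2), b=5^5·(≡1) mod 5; (2|5)=-1, (1|5)=+1; (−1)^{1·5·2}·(-1)^5·(+1)^1 = -1.
v=47: a=47^1·(≡37), b=47^1·(≡34) mod 47; (37|47)=+1, (34|47)=+1; (−1)^{1·1·23}·(+1)^1·(+1)^1 = -1.
v=∞: -177190 < 0 and 7619170 > 0  ⇒  (a,b)_∞ = +1.
v=3: a=3^0·(≡2), b=3^-2·(≡1) mod 3; (2|3)=-1, (1|3)=+1; (−1)^{0·-2·1}·(-1)^-2·(+1)^0 = +1.
v=2: v_2(a)=1, v_2(b)=-1; units ≡ 5, 1 (mod 8); ε·ε+αω+βω = 0·0+1·0+-1·1 ≡ 1  ⇒  (a,b)_2 = -1.
v=7: a=7^0·(≡1), b=7^-2·(≡5) mod 7; (1|7)=+1, (5|7)=-1; (−1)^{0·-2·3}·(+1)^-2·(-1)^0 = +1.
v=13: a=13^1·(≡7), b=13^1·(≡7) mod 13; (7|13)=-1, (7|13)=-1; (−1)^{1·1·6}·(-1)^1·(-1)^1 = +1.
v=29: a=29^1·(≡9), b=29^1·(≡3) mod 29; (9|29)=+1, (3|29)=-1; (−1)^{1·1·14}·(+1)^1·(-1)^1 = -1.
v=43: a=43^0·(≡13), b=43^1·(≡2) mod 43; (13|43)=+1, (2|43)=-1; (−1)^{0·1·21}·(+1)^1·(-1)^0 = +1.
|Ram(-177190, 7619170)| = 4, even; anisotropic at {2, 5, 29, 47}.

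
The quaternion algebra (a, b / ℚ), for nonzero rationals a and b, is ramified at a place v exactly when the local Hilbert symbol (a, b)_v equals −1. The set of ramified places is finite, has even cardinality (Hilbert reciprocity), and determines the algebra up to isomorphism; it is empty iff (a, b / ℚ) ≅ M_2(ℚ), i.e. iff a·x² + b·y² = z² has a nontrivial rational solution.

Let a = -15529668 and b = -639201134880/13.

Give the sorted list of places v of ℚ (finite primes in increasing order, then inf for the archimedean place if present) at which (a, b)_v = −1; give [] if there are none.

(a, b) ≡ (-33, -10010) mod (ℚ^×)²; places V = {2, 3, 5, 7, 11, 13, ∞}.
(a,b)_11: α=1, u≡7; β=1, v≡4 (mod 11); (7|11)=-1, (4|11)=+1; sign (−1)^1·-1^1·+1^1 = +1.
(a,b)_7: α=6, u≡1; β=9, v≡6 (mod 7); (1|7)=+1, (6|7)=-1; sign (−1)^0·+1^9·-1^6 = +1.
(a,b)_13: α=0, u≡2; β=-1, v≡4 (mod 13); (2|13)=-1, (4|13)=+1; sign (−1)^0·-1^-1·+1^0 = -1.
(a,b)_2: α=2, β=5; u≡7, v≡3 (mod 8); ε(u)ε(v)=1·1, αω(v)=2·1, βω(u)=5·0; sum ≡ 1  ⇒  -1.
(a,b)_5: α=0, u≡2; β=1, v≡3 (mod 5); (2|5)=-1, (3|5)=-1; sign (−1)^0·-1^1·-1^0 = -1.
(a,b)_3: α=1, u≡1; β=2, v≡1 (mod 3); (1|3)=+1, (1|3)=+1; sign (−1)^0·+1^2·+1^1 = +1.
(a,b)_∞: sgn(-33)=−, sgn(-10010)=−, so -1.
Ram(-33, -10010) = {2, 5, 13, ∞}; no ℚ_2-point on the conic.

[2, 5, 13, inf]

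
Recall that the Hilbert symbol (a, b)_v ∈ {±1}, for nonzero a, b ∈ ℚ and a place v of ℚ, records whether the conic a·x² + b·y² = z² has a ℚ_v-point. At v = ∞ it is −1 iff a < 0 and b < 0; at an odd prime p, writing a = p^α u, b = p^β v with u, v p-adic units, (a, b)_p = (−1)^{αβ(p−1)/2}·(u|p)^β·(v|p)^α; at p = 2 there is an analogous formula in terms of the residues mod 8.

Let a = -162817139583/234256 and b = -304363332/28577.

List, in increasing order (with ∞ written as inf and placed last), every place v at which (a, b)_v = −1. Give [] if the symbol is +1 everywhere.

(a, b) ≡ (-527, -1774409) mod (ℚ^×)²; places V = {2, 3, 7, 11, 13, 17, 31, 37, 41, ∞}.
(a,b)_13: α=0, u≡5; β=1, v≡11 (mod 13); (5|13)=-1, (11|13)=-1; sign (−1)^0·-1^1·-1^0 = -1.
(a,b)_17: α=1, u≡12; β=-1, v≡12 (mod 17); (12|17)=-1, (12|17)=-1; sign (−1)^0·-1^-1·-1^1 = +1.
(a,b)_3: α=8, u≡1; β=6, v≡1 (mod 3); (1|3)=+1, (1|3)=+1; sign (−1)^0·+1^6·+1^8 = +1.
(a,b)_41: α=0, u≡34; β=-2, v≡34 (mod 41); (34|41)=-1, (34|41)=-1; sign (−1)^0·-1^-2·-1^0 = +1.
(a,b)_2: α=-4, β=2; u≡1, v≡7 (mod 8); ε(u)ε(v)=0·1, αω(v)=-4·0, βω(u)=2·0; sum ≡ 0  ⇒  +1.
(a,b)_7: α=2, u≡6; β=1, v≡1 (mod 7); (6|7)=-1, (1|7)=+1; sign (−1)^0·-1^1·+1^2 = -1.
(a,b)_31: α=3, u≡4; β=1, v≡20 (mod 31); (4|31)=+1, (20|31)=+1; sign (−1)^1·+1^1·+1^3 = -1.
(a,b)_37: α=0, u≡33; β=1, v≡2 (mod 37); (33|37)=+1, (2|37)=-1; sign (−1)^0·+1^1·-1^0 = +1.
(a,b)_∞: sgn(-527)=−, sgn(-1774409)=−, so -1.
(a,b)_11: α=-4, u≡9; β=0, v≡9 (mod 11); (9|11)=+1, (9|11)=+1; sign (−1)^0·+1^0·+1^-4 = +1.
Ram(-527, -1774409) = {7, 13, 31, ∞}; no ℚ_7-point on the conic.

[7, 13, 31, inf]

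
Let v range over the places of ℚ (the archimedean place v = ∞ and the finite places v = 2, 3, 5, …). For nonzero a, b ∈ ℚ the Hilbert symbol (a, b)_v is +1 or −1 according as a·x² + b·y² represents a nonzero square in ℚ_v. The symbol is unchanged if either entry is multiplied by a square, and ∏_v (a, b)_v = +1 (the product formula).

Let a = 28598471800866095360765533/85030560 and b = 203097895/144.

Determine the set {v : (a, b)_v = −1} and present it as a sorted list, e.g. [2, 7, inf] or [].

Mod squares: a ≡ 206770, b ≡ 34255. Check v ∈ {∞, 2, 3, 5, 7, 11, 13, 17, 23, 29, 31}.
v=23: a=23^1·(≡20), b=23^0·(≡1) mod 23; (20|23)=-1, (1|23)=+1; (−1)^{1·0·11}·(-1)^0·(+1)^1 = +1.
v=29: a=29^3·(≡23), b=29^0·(≡9) mod 29; (23|29)=+1, (9|29)=+1; (−1)^{3·0·14}·(+1)^0·(+1)^3 = +1.
v=11: a=11^4·(≡3), b=11^2·(≡5) mod 11; (3|11)=+1, (5|11)=+1; (−1)^{4·2·5}·(+1)^2·(+1)^4 = +1.
v=7: a=7^2·(≡4), b=7^2·(≡2) mod 7; (4|7)=+1, (2|7)=+1; (−1)^{2·2·3}·(+1)^2·(+1)^2 = +1.
v=∞: 206770 > 0 and 34255 > 0  ⇒  (a,b)_∞ = +1.
v=13: a=13^4·(≡5), b=13^1·(≡9) mod 13; (5|13)=-1, (9|13)=+1; (−1)^{4·1·6}·(-1)^1·(+1)^4 = -1.
v=31: a=31^3·(≡9), b=31^1·(≡8) mod 31; (9|31)=+1, (8|31)=+1; (−1)^{3·1·15}·(+1)^1·(+1)^3 = -1.
v=17: a=17^4·(≡4), b=17^1·(≡4) mod 17; (4|17)=+1, (4|17)=+1; (−1)^{4·1·8}·(+1)^1·(+1)^4 = +1.
v=3: a=3^-12·(≡1), b=3^-2·(≡1) mod 3; (1|3)=+1, (1|3)=+1; (−1)^{-12·-2·1}·(+1)^-2·(+1)^-12 = +1.
v=2: v_2(a)=-5, v_2(b)=-4; units ≡ 1, 7 (mod 8); ε·ε+αω+βω = 0·1+-5·0+-4·0 ≡ 0  ⇒  (a,b)_2 = +1.
v=5: a=5^-1·(≡4), b=5^1·(≡1) mod 5; (4|5)=+1, (1|5)=+1; (−1)^{-1·1·2}·(+1)^1·(+1)^-1 = +1.
|Ram(206770, 34255)| = 2, even; anisotropic at {13, 31}.

[13, 31]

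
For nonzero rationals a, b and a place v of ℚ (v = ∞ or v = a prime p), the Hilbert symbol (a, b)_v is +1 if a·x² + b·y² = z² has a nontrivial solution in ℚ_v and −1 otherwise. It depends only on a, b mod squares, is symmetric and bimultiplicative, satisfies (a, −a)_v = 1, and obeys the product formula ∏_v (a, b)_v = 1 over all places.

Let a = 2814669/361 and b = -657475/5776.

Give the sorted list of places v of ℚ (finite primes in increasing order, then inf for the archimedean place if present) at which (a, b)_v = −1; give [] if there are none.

[3, 11]

(a, b) ≡ (429, -91) mod (ℚ^×)²; places V = {2, 3, 5, 7, 11, 13, 17, 19, ∞}.
(a,b)_3: α=9, u≡2; β=0, v≡2 (mod 3); (2|3)=-1, (2|3)=-1; sign (−1)^0·-1^0·-1^9 = -1.
(a,b)_11: α=1, u≡7; β=0, v≡6 (mod 11); (7|11)=-1, (6|11)=-1; sign (−1)^0·-1^0·-1^1 = -1.
(a,b)_5: α=0, u≡4; β=2, v≡1 (mod 5); (4|5)=+1, (1|5)=+1; sign (−1)^0·+1^2·+1^0 = +1.
(a,b)_19: α=-2, u≡9; β=-2, v≡6 (mod 19); (9|19)=+1, (6|19)=+1; sign (−1)^0·+1^-2·+1^-2 = +1.
(a,b)_2: α=0, β=-4; u≡5, v≡5 (mod 8); ε(u)ε(v)=0·0, αω(v)=0·1, βω(u)=-4·1; sum ≡ 0  ⇒  +1.
(a,b)_13: α=1, u≡5; β=1, v≡2 (mod 13); (5|13)=-1, (2|13)=-1; sign (−1)^0·-1^1·-1^1 = +1.
(a,b)_17: α=0, u≡16; β=2, v≡12 (mod 17); (16|17)=+1, (12|17)=-1; sign (−1)^0·+1^2·-1^0 = +1.
(a,b)_7: α=0, u≡1; β=1, v≡1 (mod 7); (1|7)=+1, (1|7)=+1; sign (−1)^0·+1^1·+1^0 = +1.
(a,b)_∞: sgn(429)=+, sgn(-91)=−, so +1.
|Ram(429, -91)| = 2, even; anisotropic at {3, 11}.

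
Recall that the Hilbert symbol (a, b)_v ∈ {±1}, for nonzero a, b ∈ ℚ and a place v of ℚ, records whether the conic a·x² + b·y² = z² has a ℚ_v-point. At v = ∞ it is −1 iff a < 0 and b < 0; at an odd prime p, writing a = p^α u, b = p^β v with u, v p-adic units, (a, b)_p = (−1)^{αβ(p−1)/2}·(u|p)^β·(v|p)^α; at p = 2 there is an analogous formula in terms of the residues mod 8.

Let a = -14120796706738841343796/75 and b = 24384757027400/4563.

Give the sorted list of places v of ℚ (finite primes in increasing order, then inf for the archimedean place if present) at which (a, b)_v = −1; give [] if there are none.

[3, 17, 19, 29]

Mod squares: a ≡ -18183, b ≡ 41355798. Check v ∈ {∞, 2, 3, 5, 7, 11, 13, 17, 19, 29, 31, 41}.
v=7: a=7^0·(≡6), b=7^2·(≡2) mod 7; (6|7)=-1, (2|7)=+1; (−1)^{0·2·3}·(-1)^2·(+1)^0 = +1.
v=19: a=19^3·(≡14), b=19^2·(≡15) mod 19; (14|19)=-1, (15|19)=-1; (−1)^{3·2·9}·(-1)^2·(-1)^3 = -1.
v=41: a=41^2·(≡5), b=41^1·(≡5) mod 41; (5|41)=+1, (5|41)=+1; (−1)^{2·1·20}·(+1)^1·(+1)^2 = +1.
v=29: a=29^1·(≡8), b=29^1·(≡24) mod 29; (8|29)=-1, (24|29)=+1; (−1)^{1·1·14}·(-1)^1·(+1)^1 = -1.
v=5: a=5^-2·(≡3), b=5^2·(≡2) mod 5; (3|5)=-1, (2|5)=-1; (−1)^{-2·2·2}·(-1)^2·(-1)^-2 = +1.
v=17: a=17^2·(≡12), b=17^1·(≡10) mod 17; (12|17)=-1, (10|17)=-1; (−1)^{2·1·8}·(-1)^1·(-1)^2 = -1.
v=11: a=11^3·(≡7), b=11^1·(≡1) mod 11; (7|11)=-1, (1|11)=+1; (−1)^{3·1·5}·(-1)^1·(+1)^3 = +1.
v=13: a=13^4·(≡4), b=13^-2·(≡3) mod 13; (4|13)=+1, (3|13)=+1; (−1)^{4·-2·6}·(+1)^-2·(+1)^4 = +1.
v=31: a=31^2·(≡4), b=31^1·(≡2) mod 31; (4|31)=+1, (2|31)=+1; (−1)^{2·1·15}·(+1)^1·(+1)^2 = +1.
v=2: v_2(a)=2, v_2(b)=3; units ≡ 1, 3 (mod 8); ε·ε+αω+βω = 0·1+2·1+3·0 ≡ 0  ⇒  (a,b)_2 = +1.
v=3: a=3^-1·(≡2), b=3^-3·(≡2) mod 3; (2|3)=-1, (2|3)=-1; (−1)^{-1·-3·1}·(-1)^-3·(-1)^-1 = -1.
v=∞: -18183 < 0 and 41355798 > 0  ⇒  (a,b)_∞ = +1.
Ram(-18183, 41355798) = {3, 17, 19, 29}; no ℚ_3-point on the conic.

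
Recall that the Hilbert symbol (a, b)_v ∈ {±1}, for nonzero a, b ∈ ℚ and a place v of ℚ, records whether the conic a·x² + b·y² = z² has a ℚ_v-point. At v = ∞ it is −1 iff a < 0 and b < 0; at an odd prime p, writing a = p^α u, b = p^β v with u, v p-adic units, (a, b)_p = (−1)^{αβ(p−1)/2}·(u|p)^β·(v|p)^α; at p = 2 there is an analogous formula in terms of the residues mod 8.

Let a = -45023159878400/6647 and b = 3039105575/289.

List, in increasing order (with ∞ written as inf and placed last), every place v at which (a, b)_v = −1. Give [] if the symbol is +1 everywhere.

(a, b) ≡ (-253, 23) mod (ℚ^×)²; places V = {2, 5, 11, 17, 19, 23, ∞}.
(a,b)_19: α=2, u≡8; β=2, v≡9 (mod 19); (8|19)=-1, (9|19)=+1; sign (−1)^0·-1^2·+1^2 = +1.
(a,b)_11: α=7, u≡6; β=4, v≡9 (mod 11); (6|11)=-1, (9|11)=+1; sign (−1)^0·-1^4·+1^7 = +1.
(a,b)_∞: sgn(-253)=−, sgn(23)=+, so +1.
(a,b)_23: α=-1, u≡12; β=1, v≡9 (mod 23); (12|23)=+1, (9|23)=+1; sign (−1)^1·+1^1·+1^-1 = -1.
(a,b)_2: α=8, β=0; u≡3, v≡7 (mod 8); ε(u)ε(v)=1·1, αω(v)=8·0, βω(u)=0·1; sum ≡ 1  ⇒  -1.
(a,b)_5: α=2, u≡2; β=2, v≡2 (mod 5); (2|5)=-1, (2|5)=-1; sign (−1)^0·-1^2·-1^2 = +1.
(a,b)_17: α=-2, u≡1; β=-2, v≡3 (mod 17); (1|17)=+1, (3|17)=-1; sign (−1)^0·+1^-2·-1^-2 = +1.
|Ram(-253, 23)| = 2, even; anisotropic at {2, 23}.

[2, 23]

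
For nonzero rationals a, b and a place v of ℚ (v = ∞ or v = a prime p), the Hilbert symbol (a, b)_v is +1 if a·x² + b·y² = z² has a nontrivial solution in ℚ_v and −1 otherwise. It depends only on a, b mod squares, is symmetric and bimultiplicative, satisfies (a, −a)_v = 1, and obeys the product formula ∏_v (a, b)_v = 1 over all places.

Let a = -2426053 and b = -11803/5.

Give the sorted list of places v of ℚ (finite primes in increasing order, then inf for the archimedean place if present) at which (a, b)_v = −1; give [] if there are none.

[5, 11, 19, 29, 37, inf]

Mod squares: a ≡ -2426053, b ≡ -59015. Check v ∈ {∞, 2, 5, 7, 11, 17, 19, 29, 37}.
v=11: a=11^0·(≡8), b=11^1·(≡1) mod 11; (8|11)=-1, (1|11)=+1; (−1)^{0·1·5}·(-1)^1·(+1)^0 = -1.
v=7: a=7^1·(≡5), b=7^0·(≡4) mod 7; (5|7)=-1, (4|7)=+1; (−1)^{1·0·3}·(-1)^0·(+1)^1 = +1.
v=∞: -2426053 < 0 and -59015 < 0  ⇒  (a,b)_∞ = -1.
v=37: a=37^1·(≡32), b=37^1·(≡25) mod 37; (32|37)=-1, (25|37)=+1; (−1)^{1·1·18}·(-1)^1·(+1)^1 = -1.
v=19: a=19^1·(≡12), b=19^0·(≡3) mod 19; (12|19)=-1, (3|19)=-1; (−1)^{1·0·9}·(-1)^0·(-1)^1 = -1.
v=29: a=29^1·(≡8), b=29^1·(≡23) mod 29; (8|29)=-1, (23|29)=+1; (−1)^{1·1·14}·(-1)^1·(+1)^1 = -1.
v=2: v_2(a)=0, v_2(b)=0; units ≡ 3, 1 (mod 8); ε·ε+αω+βω = 1·0+0·0+0·1 ≡ 0  ⇒  (a,b)_2 = +1.
v=17: a=17^1·(≡6), b=17^0·(≡16) mod 17; (6|17)=-1, (16|17)=+1; (−1)^{1·0·8}·(-1)^0·(+1)^1 = +1.
v=5: a=5^0·(≡2), b=5^-1·(≡2) mod 5; (2|5)=-1, (2|5)=-1; (−1)^{0·-1·2}·(-1)^-1·(-1)^0 = -1.
(-2426053, -59015 / ℚ) ramifies at {5, 11, 19, 29, 37, ∞}: a division algebra.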